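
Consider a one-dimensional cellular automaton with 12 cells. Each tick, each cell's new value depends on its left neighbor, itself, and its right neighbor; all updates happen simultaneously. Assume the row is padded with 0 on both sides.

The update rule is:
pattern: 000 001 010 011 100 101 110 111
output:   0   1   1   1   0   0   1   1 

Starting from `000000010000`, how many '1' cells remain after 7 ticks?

000000110000
000001110000
000011110000
000111110000
001111110000
011111110000
111111110000
count of 1: 8

8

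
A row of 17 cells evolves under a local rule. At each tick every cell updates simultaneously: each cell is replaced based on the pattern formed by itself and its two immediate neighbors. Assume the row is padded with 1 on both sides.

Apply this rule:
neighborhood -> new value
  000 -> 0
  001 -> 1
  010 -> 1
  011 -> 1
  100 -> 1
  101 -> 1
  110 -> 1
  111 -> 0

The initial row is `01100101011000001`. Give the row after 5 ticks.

01100000111100001

11111111111100011
00000000000110110
10000000001111111
11000000011000000
01100000111100001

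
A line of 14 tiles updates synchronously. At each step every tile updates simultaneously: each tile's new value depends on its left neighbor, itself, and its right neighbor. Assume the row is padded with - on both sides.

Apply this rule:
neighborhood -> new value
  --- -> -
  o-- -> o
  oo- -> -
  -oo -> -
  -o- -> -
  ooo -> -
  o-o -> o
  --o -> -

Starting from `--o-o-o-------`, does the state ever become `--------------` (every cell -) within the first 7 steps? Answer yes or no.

---o-o-o------
----o-o-o-----
-----o-o-o----
------o-o-o---
-------o-o-o--
--------o-o-o-
---------o-o-o
step 7 is ---------o-o-o, still not uniform -

no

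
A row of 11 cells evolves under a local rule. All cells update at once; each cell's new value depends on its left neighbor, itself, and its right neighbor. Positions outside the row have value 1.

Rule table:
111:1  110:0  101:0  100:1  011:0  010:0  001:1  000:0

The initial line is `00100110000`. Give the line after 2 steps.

11011001001
10000110110

10000110110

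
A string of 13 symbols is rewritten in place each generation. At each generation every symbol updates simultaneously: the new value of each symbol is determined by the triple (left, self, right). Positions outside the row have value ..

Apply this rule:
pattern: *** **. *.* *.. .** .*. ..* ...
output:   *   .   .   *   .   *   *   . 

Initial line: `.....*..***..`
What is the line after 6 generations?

.***..*.*...*

....****.*.*.
...*.**..*.**
..**...***...
.*..*.*.*.*..
*****.*.*.**.
.***..*.*...*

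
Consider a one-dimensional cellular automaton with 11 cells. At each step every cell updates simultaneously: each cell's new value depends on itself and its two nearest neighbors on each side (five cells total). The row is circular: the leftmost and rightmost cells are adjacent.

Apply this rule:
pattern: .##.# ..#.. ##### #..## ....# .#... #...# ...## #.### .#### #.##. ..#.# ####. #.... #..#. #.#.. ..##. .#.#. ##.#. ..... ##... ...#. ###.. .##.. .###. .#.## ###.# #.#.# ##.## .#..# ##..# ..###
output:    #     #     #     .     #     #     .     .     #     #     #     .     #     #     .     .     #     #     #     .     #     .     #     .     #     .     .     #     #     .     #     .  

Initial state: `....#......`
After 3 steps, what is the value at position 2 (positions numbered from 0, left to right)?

..#.###....
#...#####..
##...#####.
position 2 holds .

.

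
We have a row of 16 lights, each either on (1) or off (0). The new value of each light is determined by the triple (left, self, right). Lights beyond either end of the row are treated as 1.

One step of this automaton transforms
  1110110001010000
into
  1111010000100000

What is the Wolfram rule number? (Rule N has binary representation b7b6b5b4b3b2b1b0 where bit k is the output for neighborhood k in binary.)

224

position 0: 111 → 1  (bit 7 = 1)
position 2: 110 → 1  (bit 6 = 1)
position 3: 101 → 1  (bit 5 = 1)
position 6: 100 → 0  (bit 4 = 0)
position 4: 011 → 0  (bit 3 = 0)
position 9: 010 → 0  (bit 2 = 0)
position 8: 001 → 0  (bit 1 = 0)
position 7: 000 → 0  (bit 0 = 0)
bits b7..b0 = 11100000 = 224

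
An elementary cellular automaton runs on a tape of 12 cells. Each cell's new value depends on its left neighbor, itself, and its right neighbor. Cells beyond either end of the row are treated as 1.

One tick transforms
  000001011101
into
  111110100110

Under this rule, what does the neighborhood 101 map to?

At position 6 the neighborhood is 101; the next row has 1 there.

1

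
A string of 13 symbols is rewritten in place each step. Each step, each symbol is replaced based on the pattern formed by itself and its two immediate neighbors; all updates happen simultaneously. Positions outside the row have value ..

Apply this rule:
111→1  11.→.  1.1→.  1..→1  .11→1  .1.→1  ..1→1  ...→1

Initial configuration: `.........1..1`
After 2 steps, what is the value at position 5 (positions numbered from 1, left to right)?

1

step 1: 1111111111111
step 2: 111111111111.
position 5 holds 1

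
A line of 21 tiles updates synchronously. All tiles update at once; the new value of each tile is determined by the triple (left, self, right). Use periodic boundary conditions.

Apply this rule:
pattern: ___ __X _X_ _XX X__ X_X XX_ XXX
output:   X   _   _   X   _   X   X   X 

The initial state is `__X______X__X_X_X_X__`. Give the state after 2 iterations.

X___XXXX_____X_X_X__X
X_X_XXXX_XXX__X_X___X

X_X_XXXX_XXX__X_X___X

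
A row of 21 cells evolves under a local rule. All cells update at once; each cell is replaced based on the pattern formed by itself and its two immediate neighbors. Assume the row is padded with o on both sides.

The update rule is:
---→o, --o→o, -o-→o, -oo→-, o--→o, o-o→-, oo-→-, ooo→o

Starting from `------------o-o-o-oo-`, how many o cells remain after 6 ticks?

tick 1: ooooooooooooo-o-o----
tick 2: oooooooooooo--o-ooooo
tick 3: ooooooooooo-ooo--oooo
tick 4: oooooooooo---o-oo-ooo
tick 5: ooooooooo-oooo-----oo
tick 6: oooooooo---oo-ooooo-o
count of o: 16

16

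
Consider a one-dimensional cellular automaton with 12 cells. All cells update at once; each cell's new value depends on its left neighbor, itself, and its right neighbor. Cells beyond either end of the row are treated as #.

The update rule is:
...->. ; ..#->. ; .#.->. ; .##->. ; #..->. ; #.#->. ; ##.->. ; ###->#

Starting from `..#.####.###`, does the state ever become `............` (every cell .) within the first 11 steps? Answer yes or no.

.....##...##
...........#
............
all cells are . at step 3

yes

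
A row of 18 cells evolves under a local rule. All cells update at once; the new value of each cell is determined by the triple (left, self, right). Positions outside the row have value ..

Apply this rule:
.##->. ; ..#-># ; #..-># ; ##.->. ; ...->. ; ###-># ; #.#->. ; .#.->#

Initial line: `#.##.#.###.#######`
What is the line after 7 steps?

##..##.###..###..#

#....#..#...#####.
##..######.#.###.#
..##.####..#..#..#
.#....##.#########
###..#....#######.
.#.####..#.#####.#
##..##.###..###..#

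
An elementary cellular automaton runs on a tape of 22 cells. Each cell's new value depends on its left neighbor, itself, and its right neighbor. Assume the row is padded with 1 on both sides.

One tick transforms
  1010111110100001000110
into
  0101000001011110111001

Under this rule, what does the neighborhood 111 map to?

0

At position 5 the neighborhood is 111; the next row has 0 there.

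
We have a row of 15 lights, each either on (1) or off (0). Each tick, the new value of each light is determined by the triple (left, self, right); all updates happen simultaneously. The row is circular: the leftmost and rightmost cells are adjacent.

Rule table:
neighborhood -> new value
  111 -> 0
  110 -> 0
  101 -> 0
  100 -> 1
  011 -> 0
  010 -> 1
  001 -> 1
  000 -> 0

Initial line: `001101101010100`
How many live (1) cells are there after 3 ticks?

tick 1: 010000001010110
tick 2: 111000011010001
tick 3: 000100100011010
count of 1: 5

5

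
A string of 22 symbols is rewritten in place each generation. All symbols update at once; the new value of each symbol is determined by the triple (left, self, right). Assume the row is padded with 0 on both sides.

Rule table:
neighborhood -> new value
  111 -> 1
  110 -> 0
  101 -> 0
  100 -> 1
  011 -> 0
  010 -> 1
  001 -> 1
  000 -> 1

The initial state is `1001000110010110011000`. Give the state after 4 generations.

1111111001110001100111
0111110110101110011010
1011100000100101100011
1001011111111100011100

1001011111111100011100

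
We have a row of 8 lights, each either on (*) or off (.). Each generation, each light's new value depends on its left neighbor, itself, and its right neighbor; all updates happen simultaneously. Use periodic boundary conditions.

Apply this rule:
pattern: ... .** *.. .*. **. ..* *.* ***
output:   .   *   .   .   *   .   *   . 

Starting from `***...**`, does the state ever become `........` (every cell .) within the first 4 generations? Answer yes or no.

generation 1: ..*...*.
generation 2: ........
all cells are . at generation 2

yes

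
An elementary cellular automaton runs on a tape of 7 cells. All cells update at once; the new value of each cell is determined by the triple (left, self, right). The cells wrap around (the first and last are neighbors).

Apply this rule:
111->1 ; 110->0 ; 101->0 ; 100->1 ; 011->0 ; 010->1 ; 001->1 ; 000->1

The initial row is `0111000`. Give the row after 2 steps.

0010011

1010111
0010011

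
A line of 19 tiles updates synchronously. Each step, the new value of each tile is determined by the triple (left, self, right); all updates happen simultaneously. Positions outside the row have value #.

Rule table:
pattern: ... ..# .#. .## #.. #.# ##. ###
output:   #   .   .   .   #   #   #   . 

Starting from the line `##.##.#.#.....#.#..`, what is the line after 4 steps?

.##.##.#.####..#.#.
#.##.##.#...##..#.#
##.##.##.##..##..#.
.##.##.##.##..##..#

.##.##.##.##..##..#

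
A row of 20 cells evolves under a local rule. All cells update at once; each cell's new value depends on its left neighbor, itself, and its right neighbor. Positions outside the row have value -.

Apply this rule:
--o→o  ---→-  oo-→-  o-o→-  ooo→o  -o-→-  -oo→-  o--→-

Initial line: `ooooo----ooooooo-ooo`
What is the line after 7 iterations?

-ooo----o-ooooo---o-
o-o----o---ooo---o--
------o---o-o---o---
-----o---o-----o----
----o---o-----o-----
---o---o-----o------
--o---o-----o-------

--o---o-----o-------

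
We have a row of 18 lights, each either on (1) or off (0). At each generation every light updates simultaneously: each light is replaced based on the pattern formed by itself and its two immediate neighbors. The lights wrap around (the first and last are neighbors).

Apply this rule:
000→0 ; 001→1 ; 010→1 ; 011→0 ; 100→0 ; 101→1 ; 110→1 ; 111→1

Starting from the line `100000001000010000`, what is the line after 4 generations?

100000011000110001
100000101001010010
100001111011110111
100010111101111011

100010111101111011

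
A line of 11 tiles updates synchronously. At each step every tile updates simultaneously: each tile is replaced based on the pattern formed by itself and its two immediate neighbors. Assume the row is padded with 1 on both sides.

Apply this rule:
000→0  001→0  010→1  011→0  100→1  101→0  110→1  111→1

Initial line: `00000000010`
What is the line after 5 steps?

10000000010
11000000010
11100000010
11110000010
11111000010

11111000010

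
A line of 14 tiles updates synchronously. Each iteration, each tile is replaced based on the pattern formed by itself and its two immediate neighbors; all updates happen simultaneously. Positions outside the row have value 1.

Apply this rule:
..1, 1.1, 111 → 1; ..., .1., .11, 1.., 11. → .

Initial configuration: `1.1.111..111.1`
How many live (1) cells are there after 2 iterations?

7

iteration 1: .1.1.1..1.1.1.
iteration 2: 1.1.1..1.1.1.1
count of 1: 7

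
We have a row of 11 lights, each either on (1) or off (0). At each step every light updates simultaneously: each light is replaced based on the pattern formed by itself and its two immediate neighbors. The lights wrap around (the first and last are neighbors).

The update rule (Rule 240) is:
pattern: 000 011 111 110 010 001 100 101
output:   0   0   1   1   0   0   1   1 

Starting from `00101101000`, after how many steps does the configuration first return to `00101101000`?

11

00010110100
00001011010
00000101101
10000010110
01000001011
10100000101
11010000010
01101000001
10110100000
01011010000
00101101000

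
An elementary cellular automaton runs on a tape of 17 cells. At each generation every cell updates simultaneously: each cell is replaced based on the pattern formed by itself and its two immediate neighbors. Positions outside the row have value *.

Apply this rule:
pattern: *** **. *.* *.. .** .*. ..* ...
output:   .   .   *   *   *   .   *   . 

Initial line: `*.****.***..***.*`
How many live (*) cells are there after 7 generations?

generation 1: .**...**..***..**
generation 2: **.*.**.***..***.
generation 3: ..*.**.**..***..*
generation 4: **.**.**.***..***
generation 5: ..**.**.**..***..
generation 6: ***.**.**.***..**
generation 7: ...**.**.**..***.
count of *: 9

9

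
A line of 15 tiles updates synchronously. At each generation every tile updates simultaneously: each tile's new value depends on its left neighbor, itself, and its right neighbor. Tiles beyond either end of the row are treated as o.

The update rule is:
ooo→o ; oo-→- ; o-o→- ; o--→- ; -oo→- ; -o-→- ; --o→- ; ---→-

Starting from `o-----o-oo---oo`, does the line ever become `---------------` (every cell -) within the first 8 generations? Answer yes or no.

yes

generation 1: --------------o
generation 2: ---------------
all cells are - at generation 2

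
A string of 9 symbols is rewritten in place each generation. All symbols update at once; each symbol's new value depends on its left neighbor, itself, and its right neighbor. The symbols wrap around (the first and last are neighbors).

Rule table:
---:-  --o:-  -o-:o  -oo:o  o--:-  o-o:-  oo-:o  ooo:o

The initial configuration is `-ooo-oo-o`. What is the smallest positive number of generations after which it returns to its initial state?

1

-ooo-oo-o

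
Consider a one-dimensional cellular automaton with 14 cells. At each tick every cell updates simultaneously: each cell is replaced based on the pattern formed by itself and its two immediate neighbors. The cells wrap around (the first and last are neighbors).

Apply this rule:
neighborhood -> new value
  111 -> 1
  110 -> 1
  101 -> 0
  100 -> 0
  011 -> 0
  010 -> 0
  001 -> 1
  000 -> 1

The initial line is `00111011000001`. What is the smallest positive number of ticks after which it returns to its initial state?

14

01011001011110
10001010001110
00110000110110
11010111010010
01000011000100
10011101011001
10101100001010
00000101110000
11111000110111
11111011010011
11111001000101
11111010011000
01111000101011
00111011000001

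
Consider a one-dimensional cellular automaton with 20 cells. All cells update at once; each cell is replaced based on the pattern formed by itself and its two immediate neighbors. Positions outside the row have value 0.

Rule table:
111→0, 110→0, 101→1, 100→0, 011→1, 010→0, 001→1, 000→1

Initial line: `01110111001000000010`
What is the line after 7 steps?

11001100010011111100
10011001100110000001
00110011001100111110
11100110011001100000
10001100110011001111
00111001100110011000
11100011001100110011

11100011001100110011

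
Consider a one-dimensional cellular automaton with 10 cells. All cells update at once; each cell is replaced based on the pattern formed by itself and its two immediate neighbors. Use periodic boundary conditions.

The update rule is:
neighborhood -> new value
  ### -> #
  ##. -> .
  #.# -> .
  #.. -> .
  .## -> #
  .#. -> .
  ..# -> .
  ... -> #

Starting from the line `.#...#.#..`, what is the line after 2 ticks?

.#...###..

...#.....#
.#...###..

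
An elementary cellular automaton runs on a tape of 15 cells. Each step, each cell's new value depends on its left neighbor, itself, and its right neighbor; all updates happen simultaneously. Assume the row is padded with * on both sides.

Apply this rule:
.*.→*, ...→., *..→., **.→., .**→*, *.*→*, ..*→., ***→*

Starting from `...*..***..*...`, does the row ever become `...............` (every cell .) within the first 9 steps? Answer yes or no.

...*..**...*...
...*..*....*...
...*..*....*...  (fixed point — unchanged through step 9)
step 9 is ...*..*....*..., still not uniform .

no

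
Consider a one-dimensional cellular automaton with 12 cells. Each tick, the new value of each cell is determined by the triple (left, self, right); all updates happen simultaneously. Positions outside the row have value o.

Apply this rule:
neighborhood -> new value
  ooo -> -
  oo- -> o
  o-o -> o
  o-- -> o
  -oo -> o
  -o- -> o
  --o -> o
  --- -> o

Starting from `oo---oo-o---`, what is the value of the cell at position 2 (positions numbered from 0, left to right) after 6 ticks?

-

-ooooooooooo
oo----------
-ooooooooooo  (repeats tick 1; period 2)
tick 6: oo----------
position 2 holds -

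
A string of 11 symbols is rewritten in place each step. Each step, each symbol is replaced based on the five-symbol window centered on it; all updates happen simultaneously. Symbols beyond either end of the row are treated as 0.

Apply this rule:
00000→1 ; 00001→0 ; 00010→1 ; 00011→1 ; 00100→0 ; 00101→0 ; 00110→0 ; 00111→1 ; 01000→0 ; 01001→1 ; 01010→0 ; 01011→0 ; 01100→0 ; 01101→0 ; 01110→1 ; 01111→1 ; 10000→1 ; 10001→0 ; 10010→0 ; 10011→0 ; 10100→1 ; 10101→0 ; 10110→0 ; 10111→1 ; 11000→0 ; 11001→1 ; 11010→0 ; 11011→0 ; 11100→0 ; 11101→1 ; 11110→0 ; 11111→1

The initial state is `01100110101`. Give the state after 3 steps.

10010000001
01000111010
10001111010

10001111010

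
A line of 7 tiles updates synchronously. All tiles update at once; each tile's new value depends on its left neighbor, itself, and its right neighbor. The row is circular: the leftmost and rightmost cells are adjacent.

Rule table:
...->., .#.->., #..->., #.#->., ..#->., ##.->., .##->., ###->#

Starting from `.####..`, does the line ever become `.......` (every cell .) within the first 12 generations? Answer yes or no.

..##...
.......
all cells are . at generation 2

yes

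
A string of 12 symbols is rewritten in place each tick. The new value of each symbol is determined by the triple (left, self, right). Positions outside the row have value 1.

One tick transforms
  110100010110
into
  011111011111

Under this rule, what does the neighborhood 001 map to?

0

At position 6 the neighborhood is 001; the next row has 0 there.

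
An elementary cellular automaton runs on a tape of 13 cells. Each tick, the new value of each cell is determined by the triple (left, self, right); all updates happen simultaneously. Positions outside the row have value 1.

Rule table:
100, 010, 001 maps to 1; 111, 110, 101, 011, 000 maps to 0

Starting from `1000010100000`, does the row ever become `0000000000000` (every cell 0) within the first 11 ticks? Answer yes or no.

0100110110001
0111000001010
0000100011010
1001110100010
0110000110110
0001001000000
1011111100001
0000000010010
1000000111110
0100001000000
0110011100001
tick 11 is 0110011100001, still not uniform 0

no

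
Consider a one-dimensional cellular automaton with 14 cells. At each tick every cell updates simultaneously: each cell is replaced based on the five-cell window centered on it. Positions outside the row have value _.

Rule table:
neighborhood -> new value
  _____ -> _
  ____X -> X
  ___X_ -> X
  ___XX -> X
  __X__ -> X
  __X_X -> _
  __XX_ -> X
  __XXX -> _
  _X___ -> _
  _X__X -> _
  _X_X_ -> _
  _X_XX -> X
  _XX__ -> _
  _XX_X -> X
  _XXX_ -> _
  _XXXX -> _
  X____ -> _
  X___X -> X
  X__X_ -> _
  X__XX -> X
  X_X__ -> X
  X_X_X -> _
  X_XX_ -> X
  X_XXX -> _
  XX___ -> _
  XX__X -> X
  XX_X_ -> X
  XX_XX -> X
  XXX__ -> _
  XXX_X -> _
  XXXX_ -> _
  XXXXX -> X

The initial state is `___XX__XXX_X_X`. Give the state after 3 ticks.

X_XXX_XX___X_X

_XXX_XX___X__X
X___XX__XXX__X
X_XXX_XX___X_X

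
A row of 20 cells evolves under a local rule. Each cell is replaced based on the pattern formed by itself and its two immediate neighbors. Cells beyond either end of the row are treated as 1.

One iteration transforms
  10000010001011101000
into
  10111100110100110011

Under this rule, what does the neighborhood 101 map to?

At position 11 the neighborhood is 101; the next row has 1 there.

1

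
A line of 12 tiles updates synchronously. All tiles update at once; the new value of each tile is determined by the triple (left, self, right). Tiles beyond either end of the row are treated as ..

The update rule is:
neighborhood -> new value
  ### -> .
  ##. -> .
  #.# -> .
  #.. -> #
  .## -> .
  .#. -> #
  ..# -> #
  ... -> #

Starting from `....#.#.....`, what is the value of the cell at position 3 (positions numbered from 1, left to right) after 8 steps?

.

#####.######
............
############
............  (repeats step 2; period 2)
step 8: ............
position 3 holds .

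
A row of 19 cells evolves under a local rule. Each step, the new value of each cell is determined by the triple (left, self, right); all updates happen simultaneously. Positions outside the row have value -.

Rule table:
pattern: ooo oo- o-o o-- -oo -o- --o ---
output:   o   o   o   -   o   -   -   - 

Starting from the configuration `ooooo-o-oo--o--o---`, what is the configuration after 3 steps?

oooooooooo---------

oooooo-ooo---------
oooooooooo---------
oooooooooo---------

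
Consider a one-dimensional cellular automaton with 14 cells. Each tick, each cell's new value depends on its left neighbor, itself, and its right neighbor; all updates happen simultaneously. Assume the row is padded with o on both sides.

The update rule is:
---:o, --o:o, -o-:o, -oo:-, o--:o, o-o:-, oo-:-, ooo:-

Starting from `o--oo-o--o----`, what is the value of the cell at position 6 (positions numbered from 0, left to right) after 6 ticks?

-

-oo---oooooooo
---ooo--------
ooo---oooooooo
---ooo--------  (repeats tick 2; period 2)
tick 6: ---ooo--------
position 6 holds -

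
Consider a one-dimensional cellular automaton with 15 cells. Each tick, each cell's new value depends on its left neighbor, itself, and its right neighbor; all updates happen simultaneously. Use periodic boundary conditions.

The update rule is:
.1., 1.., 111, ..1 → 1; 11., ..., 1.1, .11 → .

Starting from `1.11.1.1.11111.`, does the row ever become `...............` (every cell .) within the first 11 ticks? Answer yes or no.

1....1.1..111..
11..11.111.1.11
1.11....1..1..1
....1..1111111.
...1111.11111.1
1.1.11...111..1
..1...1.1.1.11.
.111.11.1.1...1
..1.....1.11.11
1111...11......
.11.1.1..1....1
tick 11 is .11.1.1..1....1, still not uniform .

no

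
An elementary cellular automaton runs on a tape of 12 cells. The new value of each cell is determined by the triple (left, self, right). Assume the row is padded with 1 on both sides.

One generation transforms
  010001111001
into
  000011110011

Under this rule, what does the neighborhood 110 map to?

At position 8 the neighborhood is 110; the next row has 0 there.

0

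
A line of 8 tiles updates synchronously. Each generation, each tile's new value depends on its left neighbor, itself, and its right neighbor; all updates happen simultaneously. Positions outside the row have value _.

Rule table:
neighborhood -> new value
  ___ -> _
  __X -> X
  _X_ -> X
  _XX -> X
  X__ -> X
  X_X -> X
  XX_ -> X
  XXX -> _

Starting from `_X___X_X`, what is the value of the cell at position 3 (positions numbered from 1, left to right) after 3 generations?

X

XXX_XXXX
X_XXX__X
XXX_XXXX
position 3 holds X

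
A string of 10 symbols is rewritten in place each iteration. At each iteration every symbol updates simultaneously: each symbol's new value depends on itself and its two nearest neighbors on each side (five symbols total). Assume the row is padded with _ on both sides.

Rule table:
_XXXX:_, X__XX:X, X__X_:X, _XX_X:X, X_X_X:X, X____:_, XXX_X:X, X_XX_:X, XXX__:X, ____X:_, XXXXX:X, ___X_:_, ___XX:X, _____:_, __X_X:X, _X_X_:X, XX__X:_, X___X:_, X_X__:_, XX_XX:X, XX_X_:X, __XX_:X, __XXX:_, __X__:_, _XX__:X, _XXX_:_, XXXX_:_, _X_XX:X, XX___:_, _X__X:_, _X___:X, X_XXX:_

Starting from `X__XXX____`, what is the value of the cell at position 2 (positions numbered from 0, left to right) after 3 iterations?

_

__X__X____
____X_X___
____XX_X__
position 2 holds _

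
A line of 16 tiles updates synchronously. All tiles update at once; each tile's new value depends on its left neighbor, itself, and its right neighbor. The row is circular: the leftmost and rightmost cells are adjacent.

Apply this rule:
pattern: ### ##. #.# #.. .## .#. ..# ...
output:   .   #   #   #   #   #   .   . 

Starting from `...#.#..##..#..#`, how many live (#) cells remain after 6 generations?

#..####.###.##.#
##.#..###.######
.####.#.###.....
.#..#####.##....
.##.#...#####...
.#####..#...##..
count of #: 8

8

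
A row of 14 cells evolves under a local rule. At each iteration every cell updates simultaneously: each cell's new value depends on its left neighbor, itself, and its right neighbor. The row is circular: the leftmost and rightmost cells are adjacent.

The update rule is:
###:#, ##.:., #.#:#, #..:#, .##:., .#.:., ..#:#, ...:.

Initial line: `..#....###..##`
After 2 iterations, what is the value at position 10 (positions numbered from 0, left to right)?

.

##.#..#.#.##..
..#.##.#.#..##
position 10 holds .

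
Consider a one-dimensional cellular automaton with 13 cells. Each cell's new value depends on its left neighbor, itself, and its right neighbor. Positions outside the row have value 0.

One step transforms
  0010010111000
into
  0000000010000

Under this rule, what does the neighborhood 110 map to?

0

At position 9 the neighborhood is 110; the next row has 0 there.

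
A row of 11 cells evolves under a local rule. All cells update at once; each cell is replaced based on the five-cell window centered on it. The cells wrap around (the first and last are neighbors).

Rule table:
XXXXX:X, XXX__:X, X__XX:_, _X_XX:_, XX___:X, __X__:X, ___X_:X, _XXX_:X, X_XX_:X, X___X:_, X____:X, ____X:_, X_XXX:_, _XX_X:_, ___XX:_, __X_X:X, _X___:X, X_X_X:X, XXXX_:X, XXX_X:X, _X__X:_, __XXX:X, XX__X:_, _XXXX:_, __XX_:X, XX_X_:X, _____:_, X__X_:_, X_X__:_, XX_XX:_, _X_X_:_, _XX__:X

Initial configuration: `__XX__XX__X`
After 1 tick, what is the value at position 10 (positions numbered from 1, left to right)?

__XX__XX__X
position 10 holds _

_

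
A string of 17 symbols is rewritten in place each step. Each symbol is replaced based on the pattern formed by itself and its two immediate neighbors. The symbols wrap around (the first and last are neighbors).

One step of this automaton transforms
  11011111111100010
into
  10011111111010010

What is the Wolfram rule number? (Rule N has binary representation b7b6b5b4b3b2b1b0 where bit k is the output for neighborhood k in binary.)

position 4: 111 → 1  (bit 7 = 1)
position 1: 110 → 0  (bit 6 = 0)
position 2: 101 → 0  (bit 5 = 0)
position 12: 100 → 1  (bit 4 = 1)
position 0: 011 → 1  (bit 3 = 1)
position 15: 010 → 1  (bit 2 = 1)
position 14: 001 → 0  (bit 1 = 0)
position 13: 000 → 0  (bit 0 = 0)
bits b7..b0 = 10011100 = 156

156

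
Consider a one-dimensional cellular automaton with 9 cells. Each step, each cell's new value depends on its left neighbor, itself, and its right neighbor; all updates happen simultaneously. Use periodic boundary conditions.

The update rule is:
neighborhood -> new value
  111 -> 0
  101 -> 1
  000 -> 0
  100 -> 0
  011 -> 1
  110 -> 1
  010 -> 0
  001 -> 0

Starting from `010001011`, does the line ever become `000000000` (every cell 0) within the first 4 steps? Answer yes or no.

yes

100000111
100000100
000000000
all cells are 0 at step 3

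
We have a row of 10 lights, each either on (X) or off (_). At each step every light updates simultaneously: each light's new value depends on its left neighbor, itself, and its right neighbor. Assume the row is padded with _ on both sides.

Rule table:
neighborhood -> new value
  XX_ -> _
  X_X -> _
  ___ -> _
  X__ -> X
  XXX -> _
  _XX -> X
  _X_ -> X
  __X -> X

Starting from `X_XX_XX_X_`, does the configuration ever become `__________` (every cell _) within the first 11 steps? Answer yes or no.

step 1: X_X__X__XX
step 2: X_XXXXXXX_
step 3: X_X______X
step 4: X_XX____XX
step 5: X_X_X__XX_
step 6: X_X_XXXX_X
step 7: X_X_X____X
step 8: X_X_XX__XX
step 9: X_X_X_XXX_
step 10: X_X_X_X__X
step 11: X_X_X_XXXX
step 11 is X_X_X_XXXX, still not uniform _

no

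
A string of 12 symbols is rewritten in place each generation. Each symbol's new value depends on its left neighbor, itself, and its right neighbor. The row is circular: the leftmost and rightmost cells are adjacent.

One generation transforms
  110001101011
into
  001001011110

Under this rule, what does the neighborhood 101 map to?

1

At position 7 the neighborhood is 101; the next row has 1 there.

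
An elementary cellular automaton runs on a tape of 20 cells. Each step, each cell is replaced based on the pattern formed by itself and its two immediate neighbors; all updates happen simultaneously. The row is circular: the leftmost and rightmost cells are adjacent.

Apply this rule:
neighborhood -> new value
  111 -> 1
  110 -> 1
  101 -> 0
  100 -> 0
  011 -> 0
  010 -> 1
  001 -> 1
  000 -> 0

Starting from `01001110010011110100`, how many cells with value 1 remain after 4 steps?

11010110110101110100
01010010010100110101
01010110110101010101
01010010010101010101
count of 1: 9

9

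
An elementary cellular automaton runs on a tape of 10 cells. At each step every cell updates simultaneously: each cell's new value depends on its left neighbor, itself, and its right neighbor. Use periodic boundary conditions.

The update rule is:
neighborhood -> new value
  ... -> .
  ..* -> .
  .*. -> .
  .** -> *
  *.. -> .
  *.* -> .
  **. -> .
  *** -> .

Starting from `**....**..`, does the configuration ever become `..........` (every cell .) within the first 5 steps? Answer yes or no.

yes

*.....*...
..........
all cells are . at step 2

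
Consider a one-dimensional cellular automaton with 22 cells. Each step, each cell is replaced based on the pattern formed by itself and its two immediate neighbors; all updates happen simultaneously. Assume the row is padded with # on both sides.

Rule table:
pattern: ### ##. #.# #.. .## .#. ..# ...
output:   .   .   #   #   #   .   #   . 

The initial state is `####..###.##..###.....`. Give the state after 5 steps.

..###.###..##.##.##.##

....###..##.###..#...#
#..##..###.##..##.#.##
.###.###..##.###.#.##.
##..##..###.##..#.##.#
..###.###..##.##.##.##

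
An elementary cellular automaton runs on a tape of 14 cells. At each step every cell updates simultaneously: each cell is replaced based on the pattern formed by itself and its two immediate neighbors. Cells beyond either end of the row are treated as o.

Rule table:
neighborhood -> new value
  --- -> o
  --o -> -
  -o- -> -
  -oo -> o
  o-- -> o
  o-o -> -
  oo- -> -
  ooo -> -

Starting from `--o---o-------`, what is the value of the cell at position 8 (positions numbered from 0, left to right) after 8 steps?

o--oo--oooooo-
-o-o-o-o------
--------ooooo-
ooooooo-o-----
---------oooo-
oooooooo-o----
----------ooo-
ooooooooo-o---
position 8 holds o

o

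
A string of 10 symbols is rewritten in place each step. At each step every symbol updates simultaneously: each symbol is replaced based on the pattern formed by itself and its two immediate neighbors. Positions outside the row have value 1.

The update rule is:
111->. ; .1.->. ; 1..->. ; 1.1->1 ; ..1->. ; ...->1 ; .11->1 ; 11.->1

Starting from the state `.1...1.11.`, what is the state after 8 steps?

...1..1.1.

1..1..1111
1.....1...
1.111...1.
111.1.1..1
..11.1...1
..111..1.1
..1.1...11
...1..1.1.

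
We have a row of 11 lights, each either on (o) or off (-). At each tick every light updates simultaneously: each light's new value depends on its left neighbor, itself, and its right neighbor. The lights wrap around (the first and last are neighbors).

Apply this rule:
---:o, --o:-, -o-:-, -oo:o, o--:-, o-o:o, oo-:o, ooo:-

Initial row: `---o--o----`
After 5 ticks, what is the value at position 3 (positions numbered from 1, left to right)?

o

oo------ooo
-o-oooo-o--
--oo--oo--o
--oo--oo---
o-oo--oo-oo
position 3 holds o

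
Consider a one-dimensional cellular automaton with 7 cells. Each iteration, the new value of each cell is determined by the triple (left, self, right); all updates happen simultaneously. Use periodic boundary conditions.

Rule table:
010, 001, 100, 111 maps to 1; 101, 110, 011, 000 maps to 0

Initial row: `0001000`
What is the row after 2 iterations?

0101010

0011100
0101010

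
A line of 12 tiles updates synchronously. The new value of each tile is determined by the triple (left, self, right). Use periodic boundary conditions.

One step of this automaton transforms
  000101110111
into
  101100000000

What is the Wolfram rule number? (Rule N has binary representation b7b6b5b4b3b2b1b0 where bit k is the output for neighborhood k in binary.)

position 6: 111 → 0  (bit 7 = 0)
position 7: 110 → 0  (bit 6 = 0)
position 4: 101 → 0  (bit 5 = 0)
position 0: 100 → 1  (bit 4 = 1)
position 5: 011 → 0  (bit 3 = 0)
position 3: 010 → 1  (bit 2 = 1)
position 2: 001 → 1  (bit 1 = 1)
position 1: 000 → 0  (bit 0 = 0)
bits b7..b0 = 00010110 = 22

22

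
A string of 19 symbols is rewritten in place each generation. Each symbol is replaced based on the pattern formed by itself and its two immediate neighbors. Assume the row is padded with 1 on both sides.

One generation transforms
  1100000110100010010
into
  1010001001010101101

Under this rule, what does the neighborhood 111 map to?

1

At position 0 the neighborhood is 111; the next row has 1 there.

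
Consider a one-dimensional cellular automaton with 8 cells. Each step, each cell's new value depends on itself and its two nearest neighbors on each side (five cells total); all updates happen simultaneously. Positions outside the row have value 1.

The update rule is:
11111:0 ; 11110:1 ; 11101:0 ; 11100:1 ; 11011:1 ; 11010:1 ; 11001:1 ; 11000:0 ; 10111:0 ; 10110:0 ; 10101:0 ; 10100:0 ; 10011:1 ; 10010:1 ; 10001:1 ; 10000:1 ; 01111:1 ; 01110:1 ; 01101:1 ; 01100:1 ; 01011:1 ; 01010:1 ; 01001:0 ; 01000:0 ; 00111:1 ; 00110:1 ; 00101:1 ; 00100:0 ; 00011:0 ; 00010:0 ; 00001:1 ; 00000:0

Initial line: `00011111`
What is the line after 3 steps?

01010101

01011000
10101010
01010101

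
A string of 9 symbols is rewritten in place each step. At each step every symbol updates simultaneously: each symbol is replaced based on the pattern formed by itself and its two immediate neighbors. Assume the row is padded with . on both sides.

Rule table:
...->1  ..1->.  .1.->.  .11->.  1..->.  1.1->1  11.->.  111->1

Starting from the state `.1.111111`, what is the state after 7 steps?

11111...1

..1.1111.
1..1.11..
....1...1
111...1..
.1..1...1
......1..
11111...1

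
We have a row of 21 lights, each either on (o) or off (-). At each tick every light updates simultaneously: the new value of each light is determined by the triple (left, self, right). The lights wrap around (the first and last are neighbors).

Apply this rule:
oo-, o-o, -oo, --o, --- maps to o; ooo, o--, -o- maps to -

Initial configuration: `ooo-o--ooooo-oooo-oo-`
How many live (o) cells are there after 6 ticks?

13

o-oo--oo---ooo--ooooo
oooo-ooo-ooo-o-oo----
o--ooo-ooo-oo-ooo-ooo
o-oo-ooo-oooooo-ooo--
-ooooo-ooo----ooo-o-o
oo---ooo-o-oooo-oo-o-
count of o: 13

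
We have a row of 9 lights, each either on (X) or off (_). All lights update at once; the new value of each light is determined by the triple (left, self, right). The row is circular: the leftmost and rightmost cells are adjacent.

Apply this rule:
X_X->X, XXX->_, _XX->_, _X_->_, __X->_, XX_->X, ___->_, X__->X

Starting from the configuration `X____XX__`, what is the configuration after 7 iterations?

iteration 1: _X____XX_
iteration 2: __X____XX
iteration 3: X__X____X
iteration 4: XX__X____
iteration 5: _XX__X___
iteration 6: __XX__X__
iteration 7: ___XX__X_

___XX__X_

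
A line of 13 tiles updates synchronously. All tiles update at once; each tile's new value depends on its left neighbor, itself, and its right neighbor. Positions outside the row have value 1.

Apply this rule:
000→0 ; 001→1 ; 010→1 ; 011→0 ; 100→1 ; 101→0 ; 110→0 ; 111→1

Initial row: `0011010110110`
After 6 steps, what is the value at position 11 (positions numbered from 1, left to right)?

0

1100010000000
1010111000001
0010010100010
1111110110110
1111100000000
1111010000001
position 11 holds 0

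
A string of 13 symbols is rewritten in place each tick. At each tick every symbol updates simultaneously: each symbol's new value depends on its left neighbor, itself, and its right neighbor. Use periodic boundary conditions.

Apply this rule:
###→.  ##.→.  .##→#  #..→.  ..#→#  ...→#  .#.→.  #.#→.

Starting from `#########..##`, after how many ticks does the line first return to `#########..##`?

..........##.
###########..
#...........#
..###########
.##..........
##..#########
...##........
####..#######
.....##......
######..#####
.......##....
########..###
.........##..
##########..#
...........##
.###########.
##...........
#..##########
..##.........
###..########
....##.......
#####..######
......##.....
#######..####
........##...
#########..##

26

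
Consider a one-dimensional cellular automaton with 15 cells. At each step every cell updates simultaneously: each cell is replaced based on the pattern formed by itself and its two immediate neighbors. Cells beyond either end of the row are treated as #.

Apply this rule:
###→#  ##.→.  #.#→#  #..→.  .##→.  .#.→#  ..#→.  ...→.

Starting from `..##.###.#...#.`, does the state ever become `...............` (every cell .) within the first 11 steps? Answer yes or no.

yes

step 1: ....#.#.##...##
step 2: ....####......#
step 3: .....##........
step 4: ...............
all cells are . at step 4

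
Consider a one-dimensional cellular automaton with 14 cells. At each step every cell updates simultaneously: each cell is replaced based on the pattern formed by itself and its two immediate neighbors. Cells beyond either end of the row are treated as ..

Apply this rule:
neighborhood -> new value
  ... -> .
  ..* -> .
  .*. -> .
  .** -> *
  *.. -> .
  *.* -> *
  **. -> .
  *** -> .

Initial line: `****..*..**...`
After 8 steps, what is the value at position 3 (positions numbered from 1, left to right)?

.

step 1: *........*....
step 2: ..............
step 3: ..............  (fixed point — unchanged through step 8)
position 3 holds .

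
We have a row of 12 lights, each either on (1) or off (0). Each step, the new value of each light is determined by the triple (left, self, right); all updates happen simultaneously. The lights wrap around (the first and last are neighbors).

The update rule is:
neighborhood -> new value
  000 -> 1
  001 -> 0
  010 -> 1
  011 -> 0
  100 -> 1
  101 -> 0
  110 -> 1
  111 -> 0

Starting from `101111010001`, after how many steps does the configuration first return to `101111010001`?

12

step 1: 100001011100
step 2: 111101000110
step 3: 000101110010
step 4: 110100011011
step 5: 010111001000
step 6: 010001101111
step 7: 011100100001
step 8: 000110111101
step 9: 110010000101
step 10: 011011110100
step 11: 001000010111
step 12: 101111010001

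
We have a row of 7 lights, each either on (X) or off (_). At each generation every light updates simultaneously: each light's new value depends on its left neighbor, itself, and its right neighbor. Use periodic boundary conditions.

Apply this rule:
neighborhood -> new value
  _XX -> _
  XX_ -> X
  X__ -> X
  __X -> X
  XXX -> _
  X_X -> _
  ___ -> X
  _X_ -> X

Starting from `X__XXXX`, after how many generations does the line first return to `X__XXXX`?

generation 1: XXX____
generation 2: __XXXXX
generation 3: XX____X
generation 4: _XXXXX_
generation 5: X____XX
generation 6: XXXXX__
generation 7: ____XXX
generation 8: XXXX__X
generation 9: ___XXX_
generation 10: XXX__XX
generation 11: __XXX__
generation 12: XX__XXX
generation 13: _XXX___
generation 14: X__XXXX

14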